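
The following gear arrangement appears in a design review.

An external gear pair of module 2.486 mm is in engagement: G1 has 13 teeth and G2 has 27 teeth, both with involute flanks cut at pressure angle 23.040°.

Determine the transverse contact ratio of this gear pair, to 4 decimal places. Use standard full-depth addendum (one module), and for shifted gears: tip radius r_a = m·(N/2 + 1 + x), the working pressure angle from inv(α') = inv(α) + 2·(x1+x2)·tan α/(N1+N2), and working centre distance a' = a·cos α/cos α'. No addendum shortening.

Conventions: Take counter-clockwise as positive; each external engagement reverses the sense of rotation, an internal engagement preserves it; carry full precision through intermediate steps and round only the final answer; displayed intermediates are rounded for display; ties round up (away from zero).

class = single-mesh tooth geometry [involute pair 13T × 27T, m = 2.486]
base radii: r_b1 = 14.870026, r_b2 = 30.883901
tip radii: r_a1 = 18.645000, r_a2 = 36.047000
no profile shift: α' = α, a' = a
action lengths: √(r_a1²−r_b1²) = 11.248037, √(r_a2²−r_b2²) = 18.589536
base pitch p_b = π·m·cos α = 7.187010
CR = (11.248037 + 18.589536 − 49.720000·sin 23.04000°)/7.187010 = 1.444060
contact ratio ≈ 1.4441

1.4441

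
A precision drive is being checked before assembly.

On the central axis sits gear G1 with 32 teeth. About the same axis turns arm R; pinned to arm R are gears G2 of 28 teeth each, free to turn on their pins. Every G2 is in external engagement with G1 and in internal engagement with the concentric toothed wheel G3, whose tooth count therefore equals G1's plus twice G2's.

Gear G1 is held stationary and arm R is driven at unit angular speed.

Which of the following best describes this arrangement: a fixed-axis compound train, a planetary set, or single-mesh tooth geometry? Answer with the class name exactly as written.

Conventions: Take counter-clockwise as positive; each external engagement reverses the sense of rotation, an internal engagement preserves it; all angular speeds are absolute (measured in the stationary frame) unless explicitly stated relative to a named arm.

planetary set

topology: planetary set — G1 32T / G2 28T / G3 88T, arm = carrier (Willis)
classification: planetary set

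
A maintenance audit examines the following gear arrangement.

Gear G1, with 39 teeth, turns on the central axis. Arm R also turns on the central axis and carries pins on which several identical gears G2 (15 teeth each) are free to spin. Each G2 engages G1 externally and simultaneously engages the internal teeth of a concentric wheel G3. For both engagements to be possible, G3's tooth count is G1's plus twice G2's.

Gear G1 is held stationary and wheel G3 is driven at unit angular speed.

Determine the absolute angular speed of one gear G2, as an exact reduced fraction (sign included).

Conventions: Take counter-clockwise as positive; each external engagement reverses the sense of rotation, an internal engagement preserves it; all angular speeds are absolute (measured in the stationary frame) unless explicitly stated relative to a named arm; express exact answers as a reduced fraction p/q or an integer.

23/10

class = planetary set [G3 = 39+2·15 = 69; Willis about the carrier]
ring teeth: 39 + 2·15 = 69
39(ω_sun−ω_arm) = −69(ω_ring−ω_arm),  ω_sun = 0, ω_ring = 1
39(0−ω_arm) = −69(1−ω_arm)  ⇒  108·ω_arm = 69  ⇒  ω_arm = 23/36
sun–planet mesh: 39·(0−23/36) = −15·(ω_p−ω_arm)  ⇒  ω_p−ω_arm = 299/180
ω_p = 23/36 + 299/180 = 23/10
exact speed ratio = 23/10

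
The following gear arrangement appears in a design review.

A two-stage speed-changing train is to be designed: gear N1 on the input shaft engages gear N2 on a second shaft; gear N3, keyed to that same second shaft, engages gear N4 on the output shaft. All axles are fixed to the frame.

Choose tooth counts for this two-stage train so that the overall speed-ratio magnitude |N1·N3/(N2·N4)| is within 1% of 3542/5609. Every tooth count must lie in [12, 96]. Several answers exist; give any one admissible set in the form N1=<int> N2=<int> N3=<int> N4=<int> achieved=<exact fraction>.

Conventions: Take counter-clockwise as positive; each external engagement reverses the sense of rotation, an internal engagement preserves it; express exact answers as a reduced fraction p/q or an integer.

N1=46 N2=71 N3=77 N4=79 achieved=3542/5609

design class (target 3542/5609): fixed-axis compound train
target = 3542/5609 in lowest terms: an exact hit needs N1·N3 = k·3542 and N2·N4 = k·5609 for one integer k, every count in [12, 96]; additionally prefer no 1:1 stage (N1 ≠ N2, N3 ≠ N4)
k = 1: N1·N3 = 3542 = 46·77, N2·N4 = 5609 = 71·79
achieved = 46·77/(71·79) = 3542/5609; |achieved − target| = 0 ≤ 1771/280450 ✓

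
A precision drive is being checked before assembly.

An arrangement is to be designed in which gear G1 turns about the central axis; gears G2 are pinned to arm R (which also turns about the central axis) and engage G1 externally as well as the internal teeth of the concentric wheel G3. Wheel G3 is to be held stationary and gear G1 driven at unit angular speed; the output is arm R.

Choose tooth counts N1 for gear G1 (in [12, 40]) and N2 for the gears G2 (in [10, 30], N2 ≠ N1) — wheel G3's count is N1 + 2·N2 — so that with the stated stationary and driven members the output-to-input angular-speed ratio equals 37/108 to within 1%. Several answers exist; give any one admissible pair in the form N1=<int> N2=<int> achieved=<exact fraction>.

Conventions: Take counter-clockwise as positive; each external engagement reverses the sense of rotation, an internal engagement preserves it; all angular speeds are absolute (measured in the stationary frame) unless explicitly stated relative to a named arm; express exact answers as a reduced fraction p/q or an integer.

N1=37 N2=17 achieved=37/108

topology: planetary set — design target 37/108, arm = carrier (Willis)
Willis with ω_ring = 0: ω_arm/ω_sun = N1/(N1+N3); set equal to 37/108  ⇒  N3/N1 = 1/(37/108) − 1 = 71/37
N3 = N1 + 2·N2  ⇒  N2/N1 = (N3/N1 − 1)/2 = (71/37 − 1)/2 = 17/37
smallest multiple with N1 ≥ 12 and N2 ≥ 10: k = 1  ⇒  N1 = 1·37 = 37, N2 = 1·17 = 17 (N1 ≤ 40, N2 ≤ 30, N2 ≠ N1 ✓), N3 = 37 + 2·17 = 71
check: N1/(N1+N3) with N1 = 37, N3 = 71 gives 37/108; |achieved − target| = 0 ≤ 37/10800 ✓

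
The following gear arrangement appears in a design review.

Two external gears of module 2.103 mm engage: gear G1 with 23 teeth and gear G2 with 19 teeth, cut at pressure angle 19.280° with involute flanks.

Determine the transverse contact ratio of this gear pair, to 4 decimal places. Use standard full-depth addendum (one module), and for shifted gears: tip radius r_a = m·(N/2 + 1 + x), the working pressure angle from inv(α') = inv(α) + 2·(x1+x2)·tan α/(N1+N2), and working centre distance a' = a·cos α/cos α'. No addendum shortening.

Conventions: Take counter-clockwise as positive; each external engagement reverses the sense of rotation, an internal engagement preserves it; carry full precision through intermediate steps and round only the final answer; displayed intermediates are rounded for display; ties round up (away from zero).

1.5940

recognized (one external pair, fixed centres): single-mesh tooth geometry, m = 2.103, N1 = 23, N2 = 19
base radii: r_b1 = 22.828143, r_b2 = 18.858031
tip radii: r_a1 = 26.287500, r_a2 = 22.081500
no profile shift: α' = α, a' = a
action lengths: √(r_a1²−r_b1²) = 13.034897, √(r_a2²−r_b2²) = 11.487702
base pitch p_b = π·m·cos α = 6.236237
CR = (13.034897 + 11.487702 − 44.163000·sin 19.28000°)/6.236237 = 1.594013
contact ratio ≈ 1.5940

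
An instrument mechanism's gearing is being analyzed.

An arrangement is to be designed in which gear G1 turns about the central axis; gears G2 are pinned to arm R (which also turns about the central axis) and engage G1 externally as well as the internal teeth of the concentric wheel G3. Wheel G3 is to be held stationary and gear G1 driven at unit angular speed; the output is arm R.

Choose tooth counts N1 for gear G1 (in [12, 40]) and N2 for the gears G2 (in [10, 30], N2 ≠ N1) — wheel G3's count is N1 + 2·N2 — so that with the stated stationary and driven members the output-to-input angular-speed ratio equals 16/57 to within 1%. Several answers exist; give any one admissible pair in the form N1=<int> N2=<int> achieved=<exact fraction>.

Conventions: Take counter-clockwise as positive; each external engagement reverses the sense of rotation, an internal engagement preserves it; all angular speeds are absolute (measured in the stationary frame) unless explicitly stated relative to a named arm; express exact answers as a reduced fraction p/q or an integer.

design class (target 16/57): planetary set
Willis with ω_ring = 0: ω_arm/ω_sun = N1/(N1+N3); set equal to 16/57  ⇒  N3/N1 = 1/(16/57) − 1 = 41/16
N3 = N1 + 2·N2  ⇒  N2/N1 = (N3/N1 − 1)/2 = (41/16 − 1)/2 = 25/32
smallest multiple with N1 ≥ 12 and N2 ≥ 10: k = 1  ⇒  N1 = 1·32 = 32, N2 = 1·25 = 25 (N1 ≤ 40, N2 ≤ 30, N2 ≠ N1 ✓), N3 = 32 + 2·25 = 82
check: N1/(N1+N3) with N1 = 32, N3 = 82 gives 16/57; |achieved − target| = 0 ≤ 4/1425 ✓

N1=32 N2=25 achieved=16/57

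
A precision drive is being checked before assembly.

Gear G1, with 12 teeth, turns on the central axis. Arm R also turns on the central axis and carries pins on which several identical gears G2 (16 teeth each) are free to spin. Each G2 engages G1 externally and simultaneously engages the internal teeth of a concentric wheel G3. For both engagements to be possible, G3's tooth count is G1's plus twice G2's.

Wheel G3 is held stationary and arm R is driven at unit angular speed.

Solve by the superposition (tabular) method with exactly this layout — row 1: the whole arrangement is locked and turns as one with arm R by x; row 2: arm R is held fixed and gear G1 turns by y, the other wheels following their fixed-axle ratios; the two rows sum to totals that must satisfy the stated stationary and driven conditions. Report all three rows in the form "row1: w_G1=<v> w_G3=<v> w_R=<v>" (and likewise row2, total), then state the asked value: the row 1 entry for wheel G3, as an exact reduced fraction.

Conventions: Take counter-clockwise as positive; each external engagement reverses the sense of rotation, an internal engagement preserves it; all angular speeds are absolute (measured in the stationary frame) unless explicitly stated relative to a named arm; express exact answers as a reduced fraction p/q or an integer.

planetary set (12T centre, 16T on arm, 44T internal) — Willis relation
row 1: whole set turns with the arm by x
superposition row 2 [arm held]: sun y, ring −(12/44)·y, arm 0
boundary: total ω_ring = x − (12/44)·y = 0 and total ω_arm = x = 1  ⇒  y = 11/3, x = 1
row 2 ring = −(12/44)·11/3 = -1
totals (row 1 + row 2): sun 1 + 11/3 = 14/3, ring 1 + (-1) = 0, arm 1 + 0 = 1
asked cell (row1, ring) = 1

row1: w_G1=1 w_G3=1 w_R=1
row2: w_G1=11/3 w_G3=-1 w_R=0
total: w_G1=14/3 w_G3=0 w_R=1
asked value: 1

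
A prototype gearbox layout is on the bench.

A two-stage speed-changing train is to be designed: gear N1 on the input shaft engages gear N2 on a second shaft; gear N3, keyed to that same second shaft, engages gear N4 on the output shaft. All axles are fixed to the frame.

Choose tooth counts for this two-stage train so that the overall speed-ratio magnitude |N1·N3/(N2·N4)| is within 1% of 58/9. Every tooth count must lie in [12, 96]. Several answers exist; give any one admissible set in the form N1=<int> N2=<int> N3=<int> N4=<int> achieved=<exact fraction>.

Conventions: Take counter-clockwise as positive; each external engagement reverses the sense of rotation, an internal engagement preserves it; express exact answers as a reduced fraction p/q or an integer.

N1=16 N2=12 N3=58 N4=12 achieved=58/9

class = fixed-axis compound train [2-stage, 58/9 wanted]
target = 58/9 in lowest terms: an exact hit needs N1·N3 = k·58 and N2·N4 = k·9 for one integer k, every count in [12, 96]; additionally prefer no 1:1 stage (N1 ≠ N2, N3 ≠ N4)
k = 1…15: no 1:1-free in-range split of k·58 and k·9 into factor pairs; take k = 16
k = 16: N1·N3 = 928 = 16·58, N2·N4 = 144 = 12·12
achieved = 16·58/(12·12) = 58/9; |achieved − target| = 0 ≤ 29/450 ✓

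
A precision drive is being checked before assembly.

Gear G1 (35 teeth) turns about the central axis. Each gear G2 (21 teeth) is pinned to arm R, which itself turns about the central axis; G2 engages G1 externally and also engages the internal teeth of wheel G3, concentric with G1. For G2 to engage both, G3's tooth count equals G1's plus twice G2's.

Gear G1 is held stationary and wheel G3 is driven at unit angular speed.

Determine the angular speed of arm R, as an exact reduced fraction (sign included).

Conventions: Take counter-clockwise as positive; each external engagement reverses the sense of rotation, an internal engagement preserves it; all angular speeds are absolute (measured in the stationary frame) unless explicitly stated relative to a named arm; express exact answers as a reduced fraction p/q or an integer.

topology: planetary set — G1 35T / G2 21T / G3 77T, arm = carrier (Willis)
ring teeth: 35 + 2·21 = 77
35(ω_sun−ω_arm) = −77(ω_ring−ω_arm),  ω_sun = 0, ω_ring = 1
35(0−ω_arm) = −77(1−ω_arm)  ⇒  112·ω_arm = 77  ⇒  ω_arm = 11/16
exact speed ratio = 11/16

11/16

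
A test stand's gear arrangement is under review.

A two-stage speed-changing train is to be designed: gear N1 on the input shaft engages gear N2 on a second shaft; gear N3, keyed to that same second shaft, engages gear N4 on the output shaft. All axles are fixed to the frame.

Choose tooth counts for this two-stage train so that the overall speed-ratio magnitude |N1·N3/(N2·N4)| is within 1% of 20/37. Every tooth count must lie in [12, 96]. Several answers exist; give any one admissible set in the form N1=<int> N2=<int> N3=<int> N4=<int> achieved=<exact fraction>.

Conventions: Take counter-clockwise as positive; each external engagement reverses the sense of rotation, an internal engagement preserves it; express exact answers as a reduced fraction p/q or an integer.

design class (target 20/37): fixed-axis compound train
target = 20/37 in lowest terms: an exact hit needs N1·N3 = k·20 and N2·N4 = k·37 for one integer k, every count in [12, 96]; additionally prefer no 1:1 stage (N1 ≠ N2, N3 ≠ N4)
k = 1…11: no 1:1-free in-range split of k·20 and k·37 into factor pairs; take k = 12
k = 12: N1·N3 = 240 = 12·20, N2·N4 = 444 = 37·12
achieved = 12·20/(37·12) = 20/37; |achieved − target| = 0 ≤ 1/185 ✓

N1=12 N2=37 N3=20 N4=12 achieved=20/37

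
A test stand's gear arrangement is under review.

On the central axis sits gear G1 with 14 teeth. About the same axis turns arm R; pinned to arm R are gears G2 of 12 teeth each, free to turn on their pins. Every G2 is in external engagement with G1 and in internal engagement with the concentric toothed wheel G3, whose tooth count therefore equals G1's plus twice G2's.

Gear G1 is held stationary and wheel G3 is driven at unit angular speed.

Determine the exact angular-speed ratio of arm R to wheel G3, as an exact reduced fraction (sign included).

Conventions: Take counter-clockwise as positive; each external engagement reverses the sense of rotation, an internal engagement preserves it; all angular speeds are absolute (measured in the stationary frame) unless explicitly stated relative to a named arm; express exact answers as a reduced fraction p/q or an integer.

19/26

recognized (axles ride arm R): planetary set, 14/12/38 teeth
ring teeth: 14 + 2·12 = 38
14(ω_sun−ω_arm) = −38(ω_ring−ω_arm),  ω_sun = 0, ω_ring = 1
14(0−ω_arm) = −38(1−ω_arm)  ⇒  52·ω_arm = 38  ⇒  ω_arm = 19/26
ω_out/ω_in = 19/26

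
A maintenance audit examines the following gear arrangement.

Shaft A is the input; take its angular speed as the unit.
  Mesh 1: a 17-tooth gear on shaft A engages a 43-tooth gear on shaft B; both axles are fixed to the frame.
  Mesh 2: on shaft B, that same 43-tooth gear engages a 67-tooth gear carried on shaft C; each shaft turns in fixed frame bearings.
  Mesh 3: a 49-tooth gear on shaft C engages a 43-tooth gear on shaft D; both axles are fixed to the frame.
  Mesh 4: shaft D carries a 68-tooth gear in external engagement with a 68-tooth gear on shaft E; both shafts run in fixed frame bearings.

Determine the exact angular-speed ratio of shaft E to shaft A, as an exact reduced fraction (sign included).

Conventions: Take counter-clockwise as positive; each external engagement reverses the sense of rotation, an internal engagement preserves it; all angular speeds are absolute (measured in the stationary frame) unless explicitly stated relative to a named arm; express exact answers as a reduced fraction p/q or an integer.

class = fixed-axis compound train [4 meshes; 4 ratios multiply, 4 sense flips]
mesh 1 [17T→43T]: running ratio 17/43, sense −
mesh 2 [43T→67T]: running ratio 17/67, sense +
mesh 3 [49T→43T]: running ratio 833/2881, sense −
mesh 4 [68T→68T]: running ratio 833/2881, sense +
ω_out/ω_in = 833/2881

833/2881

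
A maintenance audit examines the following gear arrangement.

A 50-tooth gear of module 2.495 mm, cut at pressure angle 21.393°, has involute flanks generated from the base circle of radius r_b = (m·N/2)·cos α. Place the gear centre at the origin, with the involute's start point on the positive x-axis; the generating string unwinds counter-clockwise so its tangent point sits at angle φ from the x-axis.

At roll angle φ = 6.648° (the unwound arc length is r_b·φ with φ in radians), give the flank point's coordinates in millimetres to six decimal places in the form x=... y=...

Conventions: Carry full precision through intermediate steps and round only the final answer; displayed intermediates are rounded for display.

x=58.467015 y=0.030200

topology: single-mesh involute geometry — m = 2.495, N = 50
pitch radius r_p = m·N/2 = 2.495·50/2 = 62.375000
base radius r_b = r_p·cos α = 62.375000·cos 21.393° = 58.077387
roll angle φ = 6.648° = 0.11602949 rad
x = r_b·(cos φ + φ·sin φ) = 58.467015
y = r_b·(sin φ − φ·cos φ) = 0.030200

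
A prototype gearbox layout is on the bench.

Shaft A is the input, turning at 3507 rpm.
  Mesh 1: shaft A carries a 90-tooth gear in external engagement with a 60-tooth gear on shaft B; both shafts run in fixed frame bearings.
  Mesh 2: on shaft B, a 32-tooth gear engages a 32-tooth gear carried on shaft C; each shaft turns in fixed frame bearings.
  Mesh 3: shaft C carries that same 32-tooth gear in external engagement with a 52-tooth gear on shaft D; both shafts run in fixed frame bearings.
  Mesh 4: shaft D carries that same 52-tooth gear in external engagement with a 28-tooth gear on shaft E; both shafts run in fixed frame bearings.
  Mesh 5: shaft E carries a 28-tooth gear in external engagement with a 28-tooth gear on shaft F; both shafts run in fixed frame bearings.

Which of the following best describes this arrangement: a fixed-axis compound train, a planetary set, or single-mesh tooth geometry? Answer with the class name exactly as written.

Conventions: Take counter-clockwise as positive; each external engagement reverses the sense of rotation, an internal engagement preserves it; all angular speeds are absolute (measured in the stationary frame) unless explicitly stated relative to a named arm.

class = fixed-axis compound train [5 meshes; 5 ratios multiply, 5 sense flips]
classification: fixed-axis compound train

fixed-axis compound train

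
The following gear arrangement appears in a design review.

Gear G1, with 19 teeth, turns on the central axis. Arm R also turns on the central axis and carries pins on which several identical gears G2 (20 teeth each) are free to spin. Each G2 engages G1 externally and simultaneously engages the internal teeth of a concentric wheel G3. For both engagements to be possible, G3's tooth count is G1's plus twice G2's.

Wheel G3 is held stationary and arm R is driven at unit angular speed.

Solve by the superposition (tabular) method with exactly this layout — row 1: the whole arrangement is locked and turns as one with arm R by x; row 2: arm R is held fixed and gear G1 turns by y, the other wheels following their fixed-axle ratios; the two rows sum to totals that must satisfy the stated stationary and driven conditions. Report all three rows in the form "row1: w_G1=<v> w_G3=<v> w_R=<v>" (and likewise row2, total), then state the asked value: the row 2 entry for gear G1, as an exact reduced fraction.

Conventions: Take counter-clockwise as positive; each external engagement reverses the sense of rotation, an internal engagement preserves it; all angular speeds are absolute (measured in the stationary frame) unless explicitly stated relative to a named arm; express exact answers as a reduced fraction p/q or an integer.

row1: w_G1=1 w_G3=1 w_R=1
row2: w_G1=59/19 w_G3=-1 w_R=0
total: w_G1=78/19 w_G3=0 w_R=1
asked value: 59/19

planetary set (19T centre, 20T on arm, 59T internal) — Willis relation
superposition row 1 [locked train]: every member turns x
row 2 — arm fixed, fixed-axis ratios: sun y, ring −(19/59)·y, arm 0
boundary: total ω_ring = x − (19/59)·y = 0 and total ω_arm = x = 1  ⇒  y = 59/19, x = 1
row 2 ring = −(19/59)·59/19 = -1
totals (row 1 + row 2): sun 1 + 59/19 = 78/19, ring 1 + (-1) = 0, arm 1 + 0 = 1
asked cell (row2, sun) = 59/19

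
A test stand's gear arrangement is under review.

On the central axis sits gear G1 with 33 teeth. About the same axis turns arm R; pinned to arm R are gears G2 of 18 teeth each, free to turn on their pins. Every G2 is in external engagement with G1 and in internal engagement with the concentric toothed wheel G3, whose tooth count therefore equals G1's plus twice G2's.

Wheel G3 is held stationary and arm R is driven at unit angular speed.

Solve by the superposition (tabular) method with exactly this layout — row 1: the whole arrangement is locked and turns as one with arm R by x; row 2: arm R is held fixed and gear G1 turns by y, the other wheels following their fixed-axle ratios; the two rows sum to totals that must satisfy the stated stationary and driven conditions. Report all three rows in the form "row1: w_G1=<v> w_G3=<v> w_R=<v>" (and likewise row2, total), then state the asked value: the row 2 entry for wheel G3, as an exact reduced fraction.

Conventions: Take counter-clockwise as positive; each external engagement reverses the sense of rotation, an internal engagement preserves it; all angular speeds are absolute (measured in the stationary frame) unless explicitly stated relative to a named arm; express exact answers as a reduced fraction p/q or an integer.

class = planetary set [G3 = 33+2·18 = 69; Willis about the carrier]
row 1 — lock + rotate with arm: ω_sun = ω_ring = ω_arm = x
row 2: sun turns y, ring = −(33/69)·y, arm 0
boundary: total ω_ring = x − (33/69)·y = 0 and total ω_arm = x = 1  ⇒  y = 23/11, x = 1
row 2 ring = −(33/69)·23/11 = -1
totals (row 1 + row 2): sun 1 + 23/11 = 34/11, ring 1 + (-1) = 0, arm 1 + 0 = 1
asked cell (row2, ring) = -1

row1: w_G1=1 w_G3=1 w_R=1
row2: w_G1=23/11 w_G3=-1 w_R=0
total: w_G1=34/11 w_G3=0 w_R=1
asked value: -1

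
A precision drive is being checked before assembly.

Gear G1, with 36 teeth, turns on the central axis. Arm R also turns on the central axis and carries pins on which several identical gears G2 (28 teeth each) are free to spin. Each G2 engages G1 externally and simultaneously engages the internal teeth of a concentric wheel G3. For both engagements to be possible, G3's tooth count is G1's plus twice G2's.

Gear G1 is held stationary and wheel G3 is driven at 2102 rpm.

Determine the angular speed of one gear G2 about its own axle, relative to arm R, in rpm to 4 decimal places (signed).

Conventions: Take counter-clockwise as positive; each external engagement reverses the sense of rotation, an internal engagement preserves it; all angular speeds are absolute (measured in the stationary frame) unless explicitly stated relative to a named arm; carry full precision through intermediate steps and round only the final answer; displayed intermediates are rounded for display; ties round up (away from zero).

+1942.4732 rpm

recognized (axles ride arm R): planetary set, 36/28/92 teeth
normalise by the input: solve with ω_ring = 1, then scale by 2102 rpm
ring teeth: 36 + 2·28 = 92
36(ω_sun−ω_arm) = −92(ω_ring−ω_arm),  ω_sun = 0, ω_ring = 1
36(0−ω_arm) = −92(1−ω_arm)  ⇒  128·ω_arm = 92  ⇒  ω_arm = 23/32
sun–planet mesh: 36·(0−23/32) = −28·(ω_p−ω_arm)  ⇒  ω_p−ω_arm = 207/224
scale: ω_p−ω_arm = 207/224 × 2102 rpm = +1942.4732 rpm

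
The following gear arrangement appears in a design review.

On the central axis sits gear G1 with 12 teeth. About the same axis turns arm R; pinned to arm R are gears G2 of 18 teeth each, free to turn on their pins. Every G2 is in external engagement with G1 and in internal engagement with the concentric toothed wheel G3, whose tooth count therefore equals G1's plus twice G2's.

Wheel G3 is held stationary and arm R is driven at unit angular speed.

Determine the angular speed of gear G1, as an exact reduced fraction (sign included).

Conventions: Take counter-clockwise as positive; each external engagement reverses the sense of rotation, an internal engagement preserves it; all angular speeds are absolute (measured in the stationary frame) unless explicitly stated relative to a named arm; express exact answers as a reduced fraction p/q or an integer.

5

class = planetary set [G3 = 12+2·18 = 48; Willis about the carrier]
ring teeth: 12 + 2·18 = 48
12(ω_sun−ω_arm) = −48(ω_ring−ω_arm),  ω_ring = 0, ω_arm = 1
ω_sun = 1 − (48/12)(0−1) = 5
exact speed ratio = 5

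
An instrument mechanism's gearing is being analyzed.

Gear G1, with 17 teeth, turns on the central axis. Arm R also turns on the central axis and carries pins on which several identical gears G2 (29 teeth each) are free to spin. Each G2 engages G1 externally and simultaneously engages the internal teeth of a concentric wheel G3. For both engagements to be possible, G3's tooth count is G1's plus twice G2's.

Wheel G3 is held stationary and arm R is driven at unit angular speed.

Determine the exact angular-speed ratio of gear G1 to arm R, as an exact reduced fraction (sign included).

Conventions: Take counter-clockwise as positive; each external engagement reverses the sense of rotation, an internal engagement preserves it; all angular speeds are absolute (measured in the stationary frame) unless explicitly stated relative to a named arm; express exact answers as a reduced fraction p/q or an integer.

92/17

topology: planetary set — G1 17T / G2 29T / G3 75T, arm = carrier (Willis)
ring teeth: 17 + 2·29 = 75
17(ω_sun−ω_arm) = −75(ω_ring−ω_arm),  ω_ring = 0, ω_arm = 1
ω_sun = 1 − (75/17)(0−1) = 92/17
ω_out/ω_in = 92/17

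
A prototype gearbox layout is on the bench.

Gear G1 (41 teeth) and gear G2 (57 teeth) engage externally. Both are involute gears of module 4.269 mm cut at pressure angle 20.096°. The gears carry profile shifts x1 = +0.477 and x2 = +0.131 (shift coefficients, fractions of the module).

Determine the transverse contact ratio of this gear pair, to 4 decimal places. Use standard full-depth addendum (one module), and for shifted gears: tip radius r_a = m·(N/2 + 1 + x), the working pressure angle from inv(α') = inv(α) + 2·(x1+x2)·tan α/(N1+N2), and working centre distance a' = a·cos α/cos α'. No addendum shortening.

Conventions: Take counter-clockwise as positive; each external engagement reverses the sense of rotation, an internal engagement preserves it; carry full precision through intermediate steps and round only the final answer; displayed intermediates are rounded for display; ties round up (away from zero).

1.6435

single-mesh involute tooth geometry (41T engaging 57T at module 4.269)
base radii: r_b1 = 82.186463, r_b2 = 114.259230
tip radii: r_a1 = 93.819813, r_a2 = 126.494739
inv(α') = inv(20.096°) + 2·(+0.477+0.131)·tan α/(41+57) = 0.01966727  ⇒  α' = 21.86340°
a' = a·cos α / cos α' = 209.1810·cos 20.096°/cos 21.86340° = 211.670211
action lengths: √(r_a1²−r_b1²) = 45.249780, √(r_a2²−r_b2²) = 54.274740
base pitch p_b = π·m·cos α = 12.594946
CR = (45.249780 + 54.274740 − 211.670211·sin 21.86340°)/12.594946 = 1.643485
contact ratio ≈ 1.6435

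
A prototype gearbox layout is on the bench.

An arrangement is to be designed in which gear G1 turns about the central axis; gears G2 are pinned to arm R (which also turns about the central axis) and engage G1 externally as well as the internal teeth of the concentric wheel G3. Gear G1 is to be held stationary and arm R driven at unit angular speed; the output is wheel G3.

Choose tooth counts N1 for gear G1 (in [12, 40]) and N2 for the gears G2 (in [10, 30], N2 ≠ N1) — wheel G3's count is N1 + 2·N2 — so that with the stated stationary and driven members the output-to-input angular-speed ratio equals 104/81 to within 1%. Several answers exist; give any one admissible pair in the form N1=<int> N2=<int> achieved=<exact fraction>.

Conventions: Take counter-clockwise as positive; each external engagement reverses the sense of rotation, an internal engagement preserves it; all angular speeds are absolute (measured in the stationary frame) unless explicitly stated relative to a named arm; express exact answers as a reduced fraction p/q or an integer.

design class (target 104/81): planetary set
Willis with ω_sun = 0: ω_ring/ω_arm = (N1+N3)/N3; set equal to 104/81  ⇒  N3/N1 = 1/(104/81 − 1) = 81/23
N3 = N1 + 2·N2  ⇒  N2/N1 = (N3/N1 − 1)/2 = (81/23 − 1)/2 = 29/23
smallest multiple with N1 ≥ 12 and N2 ≥ 10: k = 1  ⇒  N1 = 1·23 = 23, N2 = 1·29 = 29 (N1 ≤ 40, N2 ≤ 30, N2 ≠ N1 ✓), N3 = 23 + 2·29 = 81
check: (N1+N3)/N3 with N1 = 23, N3 = 81 gives 104/81; |achieved − target| = 0 ≤ 26/2025 ✓

N1=23 N2=29 achieved=104/81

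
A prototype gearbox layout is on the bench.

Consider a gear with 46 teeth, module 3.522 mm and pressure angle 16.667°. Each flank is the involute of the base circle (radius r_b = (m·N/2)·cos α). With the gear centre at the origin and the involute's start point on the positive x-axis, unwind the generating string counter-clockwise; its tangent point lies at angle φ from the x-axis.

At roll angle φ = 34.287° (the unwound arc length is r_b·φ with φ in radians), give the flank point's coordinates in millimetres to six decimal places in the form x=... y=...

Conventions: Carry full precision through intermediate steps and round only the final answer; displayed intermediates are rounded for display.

x=90.278383 y=5.347412

single-mesh involute tooth geometry (46T wheel at module 3.522)
pitch radius r_p = m·N/2 = 3.522·46/2 = 81.006000
base radius r_b = r_p·cos α = 81.006000·cos 16.667° = 77.602763
roll angle φ = 34.287° = 0.59842104 rad
x = r_b·(cos φ + φ·sin φ) = 90.278383
y = r_b·(sin φ − φ·cos φ) = 5.347412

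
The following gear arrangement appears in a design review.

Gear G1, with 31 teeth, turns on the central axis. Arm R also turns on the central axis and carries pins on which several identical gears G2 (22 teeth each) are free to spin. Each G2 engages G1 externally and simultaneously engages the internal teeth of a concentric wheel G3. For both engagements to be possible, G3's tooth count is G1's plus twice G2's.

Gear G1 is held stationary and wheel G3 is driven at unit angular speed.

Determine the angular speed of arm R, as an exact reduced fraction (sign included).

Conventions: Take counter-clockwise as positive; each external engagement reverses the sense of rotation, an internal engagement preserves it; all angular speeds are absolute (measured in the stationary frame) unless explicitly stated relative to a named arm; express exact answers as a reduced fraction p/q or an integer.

75/106

recognized (axles ride arm R): planetary set, 31/22/75 teeth
ring teeth: 31 + 2·22 = 75
31(ω_sun−ω_arm) = −75(ω_ring−ω_arm),  ω_sun = 0, ω_ring = 1
31(0−ω_arm) = −75(1−ω_arm)  ⇒  106·ω_arm = 75  ⇒  ω_arm = 75/106
exact speed ratio = 75/106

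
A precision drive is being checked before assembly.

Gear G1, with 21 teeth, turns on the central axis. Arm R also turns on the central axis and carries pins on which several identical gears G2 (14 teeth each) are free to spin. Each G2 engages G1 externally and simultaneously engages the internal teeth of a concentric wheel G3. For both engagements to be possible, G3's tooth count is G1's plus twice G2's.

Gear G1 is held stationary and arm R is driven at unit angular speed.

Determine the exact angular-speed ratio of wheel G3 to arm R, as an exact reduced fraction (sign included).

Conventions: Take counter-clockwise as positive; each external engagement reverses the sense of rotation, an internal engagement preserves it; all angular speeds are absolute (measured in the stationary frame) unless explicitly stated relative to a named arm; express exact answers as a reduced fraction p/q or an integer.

10/7

planetary set (21T centre, 14T on arm, 49T internal) — Willis relation
ring teeth: 21 + 2·14 = 49
21(ω_sun−ω_arm) = −49(ω_ring−ω_arm),  ω_sun = 0, ω_arm = 1
ω_ring = 1 − (21/49)(0−1) = 10/7
ω_out/ω_in = 10/7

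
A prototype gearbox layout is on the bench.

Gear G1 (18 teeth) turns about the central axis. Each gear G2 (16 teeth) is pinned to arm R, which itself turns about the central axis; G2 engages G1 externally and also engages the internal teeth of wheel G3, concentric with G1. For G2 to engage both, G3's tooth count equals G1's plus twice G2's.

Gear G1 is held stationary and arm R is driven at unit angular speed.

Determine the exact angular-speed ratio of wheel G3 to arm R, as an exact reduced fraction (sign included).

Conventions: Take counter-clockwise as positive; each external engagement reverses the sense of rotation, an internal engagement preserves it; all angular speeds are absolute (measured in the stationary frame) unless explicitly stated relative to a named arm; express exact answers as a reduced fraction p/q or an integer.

34/25

topology: planetary set — G1 18T / G2 16T / G3 50T, arm = carrier (Willis)
ring teeth: 18 + 2·16 = 50
18(ω_sun−ω_arm) = −50(ω_ring−ω_arm),  ω_sun = 0, ω_arm = 1
ω_ring = 1 − (18/50)(0−1) = 34/25
ω_out/ω_in = 34/25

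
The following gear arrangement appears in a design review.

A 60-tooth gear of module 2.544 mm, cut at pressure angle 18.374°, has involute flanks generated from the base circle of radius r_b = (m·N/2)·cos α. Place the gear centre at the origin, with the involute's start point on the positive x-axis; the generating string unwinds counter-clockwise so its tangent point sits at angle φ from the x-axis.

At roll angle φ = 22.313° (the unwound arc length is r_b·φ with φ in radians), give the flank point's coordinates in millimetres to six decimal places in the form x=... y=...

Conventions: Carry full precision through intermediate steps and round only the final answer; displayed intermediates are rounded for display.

x=77.714946 y=1.404421

class = single-mesh tooth geometry [base-circle involute, m = 2.544, 60T]
pitch radius r_p = m·N/2 = 2.544·60/2 = 76.320000
base radius r_b = r_p·cos α = 76.320000·cos 18.374° = 72.429142
roll angle φ = 22.313° = 0.38943532 rad
x = r_b·(cos φ + φ·sin φ) = 77.714946
y = r_b·(sin φ − φ·cos φ) = 1.404421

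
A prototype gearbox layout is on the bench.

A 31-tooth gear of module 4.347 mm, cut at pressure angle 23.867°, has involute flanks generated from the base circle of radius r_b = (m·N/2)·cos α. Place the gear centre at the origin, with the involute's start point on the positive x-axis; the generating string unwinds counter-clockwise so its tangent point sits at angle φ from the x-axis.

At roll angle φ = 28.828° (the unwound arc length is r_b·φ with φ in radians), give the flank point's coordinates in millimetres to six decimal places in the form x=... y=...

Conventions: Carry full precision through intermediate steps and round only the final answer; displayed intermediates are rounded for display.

x=68.929317 y=2.550463

class = single-mesh tooth geometry [base-circle involute, m = 4.347, 31T]
pitch radius r_p = m·N/2 = 4.347·31/2 = 67.378500
base radius r_b = r_p·cos α = 67.378500·cos 23.867° = 61.616772
roll angle φ = 28.828° = 0.50314352 rad
x = r_b·(cos φ + φ·sin φ) = 68.929317
y = r_b·(sin φ − φ·cos φ) = 2.550463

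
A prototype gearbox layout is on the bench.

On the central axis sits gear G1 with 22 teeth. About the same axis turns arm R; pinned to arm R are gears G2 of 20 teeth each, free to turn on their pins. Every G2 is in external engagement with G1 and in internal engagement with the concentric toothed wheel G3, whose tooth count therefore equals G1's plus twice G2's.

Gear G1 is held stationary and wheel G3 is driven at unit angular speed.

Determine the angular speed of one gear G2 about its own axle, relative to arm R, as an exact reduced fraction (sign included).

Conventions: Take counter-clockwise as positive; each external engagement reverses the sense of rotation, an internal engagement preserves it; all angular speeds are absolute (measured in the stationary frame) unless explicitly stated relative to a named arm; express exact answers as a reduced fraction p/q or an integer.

class = planetary set [G3 = 22+2·20 = 62; Willis about the carrier]
ring teeth: 22 + 2·20 = 62
22(ω_sun−ω_arm) = −62(ω_ring−ω_arm),  ω_sun = 0, ω_ring = 1
22(0−ω_arm) = −62(1−ω_arm)  ⇒  84·ω_arm = 62  ⇒  ω_arm = 31/42
sun–planet mesh: 22·(0−31/42) = −20·(ω_p−ω_arm)  ⇒  ω_p−ω_arm = 341/420
exact speed ratio = 341/420

341/420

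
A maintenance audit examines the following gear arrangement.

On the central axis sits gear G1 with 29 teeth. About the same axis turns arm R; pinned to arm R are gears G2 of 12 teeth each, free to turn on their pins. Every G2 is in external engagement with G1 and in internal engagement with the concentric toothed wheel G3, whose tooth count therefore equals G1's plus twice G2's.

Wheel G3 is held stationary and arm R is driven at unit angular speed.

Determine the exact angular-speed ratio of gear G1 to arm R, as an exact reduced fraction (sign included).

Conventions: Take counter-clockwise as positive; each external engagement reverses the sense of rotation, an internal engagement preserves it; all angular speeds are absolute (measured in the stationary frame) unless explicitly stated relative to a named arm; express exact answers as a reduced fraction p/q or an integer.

82/29

topology: planetary set — G1 29T / G2 12T / G3 53T, arm = carrier (Willis)
ring teeth: 29 + 2·12 = 53
29(ω_sun−ω_arm) = −53(ω_ring−ω_arm),  ω_ring = 0, ω_arm = 1
ω_sun = 1 − (53/29)(0−1) = 82/29
ω_out/ω_in = 82/29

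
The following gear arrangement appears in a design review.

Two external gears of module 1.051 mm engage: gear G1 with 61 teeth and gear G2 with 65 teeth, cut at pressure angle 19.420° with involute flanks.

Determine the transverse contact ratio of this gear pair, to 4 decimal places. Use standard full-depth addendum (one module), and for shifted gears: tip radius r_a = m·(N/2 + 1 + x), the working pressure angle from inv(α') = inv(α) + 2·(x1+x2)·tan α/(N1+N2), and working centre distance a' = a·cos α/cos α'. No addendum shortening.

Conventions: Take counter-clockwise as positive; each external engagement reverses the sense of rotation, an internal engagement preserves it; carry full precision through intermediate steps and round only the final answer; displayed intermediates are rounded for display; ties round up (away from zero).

class = single-mesh tooth geometry [involute pair 61T × 65T, m = 1.051]
base radii: r_b1 = 30.231755, r_b2 = 32.214166
tip radii: r_a1 = 33.106500, r_a2 = 35.208500
no profile shift: α' = α, a' = a
action lengths: √(r_a1²−r_b1²) = 13.493751, √(r_a2²−r_b2²) = 14.208660
base pitch p_b = π·m·cos α = 3.113963
CR = (13.493751 + 14.208660 − 66.213000·sin 19.42000°)/3.113963 = 1.826363
contact ratio ≈ 1.8264

1.8264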